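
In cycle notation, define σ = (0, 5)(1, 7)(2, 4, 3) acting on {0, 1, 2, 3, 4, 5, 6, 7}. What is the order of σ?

The cycle type of σ is (3, 2, 2, 1).
The order of σ is the least common multiple of its cycle lengths: lcm(3, 2, 2) = 6.

6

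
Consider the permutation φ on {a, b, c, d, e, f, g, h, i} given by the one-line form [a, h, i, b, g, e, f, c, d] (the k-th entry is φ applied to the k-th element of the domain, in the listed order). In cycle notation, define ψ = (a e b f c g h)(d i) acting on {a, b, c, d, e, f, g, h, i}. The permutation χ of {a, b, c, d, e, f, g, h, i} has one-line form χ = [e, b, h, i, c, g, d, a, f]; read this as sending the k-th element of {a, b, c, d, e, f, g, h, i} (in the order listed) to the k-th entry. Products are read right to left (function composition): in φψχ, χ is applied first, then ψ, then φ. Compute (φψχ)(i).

Chase i: χ(i) = f; ψ(f) = c; φ(c) = i. Hence (φψχ)(i) = i.

i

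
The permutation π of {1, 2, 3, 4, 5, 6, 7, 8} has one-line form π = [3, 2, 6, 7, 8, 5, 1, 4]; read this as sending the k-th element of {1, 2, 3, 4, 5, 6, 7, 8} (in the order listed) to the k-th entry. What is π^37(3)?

5

Tracing 3 → 6 → … returns to 3 after 7 steps, so 3 lies in a 7-cycle (1 3 6 5 8 4 7).
Powers repeat with period 7 on this cycle, and 37 mod 7 = 2, so π^37(3) = π^2(3).
Advancing 2 steps from 3: 3 → 6 → 5.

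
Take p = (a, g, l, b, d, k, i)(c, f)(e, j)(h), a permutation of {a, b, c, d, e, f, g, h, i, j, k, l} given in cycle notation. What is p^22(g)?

l

g lies in the 7-cycle (a, g, l, b, d, k, i).
On a 7-cycle, p^7 is the identity, so p^22 = p^1 there (22 ≡ 1 mod 7).
Advancing 1 step from g: g → l.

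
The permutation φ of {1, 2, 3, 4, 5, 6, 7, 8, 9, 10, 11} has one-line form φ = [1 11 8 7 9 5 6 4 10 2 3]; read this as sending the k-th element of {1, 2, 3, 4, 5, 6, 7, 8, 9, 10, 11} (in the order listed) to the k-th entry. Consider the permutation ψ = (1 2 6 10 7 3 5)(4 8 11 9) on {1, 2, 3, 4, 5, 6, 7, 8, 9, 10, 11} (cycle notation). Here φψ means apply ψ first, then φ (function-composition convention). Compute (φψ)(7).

(φψ)(7) = φ(ψ(7)). ψ(7) = 3, then φ(3) = 8. So (φψ)(7) = 8.

8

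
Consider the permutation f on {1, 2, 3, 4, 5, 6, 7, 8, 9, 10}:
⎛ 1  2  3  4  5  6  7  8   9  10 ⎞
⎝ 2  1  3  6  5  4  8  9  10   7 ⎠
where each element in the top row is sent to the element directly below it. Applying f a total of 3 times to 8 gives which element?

7

Tracing 8 → 9 → … returns to 8 after 4 steps, so 8 lies in a 4-cycle (7 8 9 10).
Advancing 3 steps from 8: 8 → 9 → 10 → 7.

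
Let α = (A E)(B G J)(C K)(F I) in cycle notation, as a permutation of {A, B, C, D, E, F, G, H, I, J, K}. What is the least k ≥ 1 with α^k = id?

The disjoint cycles have lengths 3, 2, 2, 2, 1, 1.
The order of α is the least common multiple of its cycle lengths: lcm(3, 2, 2, 2) = 6.

6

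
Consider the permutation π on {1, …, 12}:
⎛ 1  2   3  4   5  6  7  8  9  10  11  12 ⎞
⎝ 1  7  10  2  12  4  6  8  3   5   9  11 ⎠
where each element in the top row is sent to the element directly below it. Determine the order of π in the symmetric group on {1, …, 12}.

12

Decomposing into disjoint cycles gives cycle lengths 6, 4, 1, 1.
Since disjoint cycles commute, ord(π) = lcm(6, 4) = 12.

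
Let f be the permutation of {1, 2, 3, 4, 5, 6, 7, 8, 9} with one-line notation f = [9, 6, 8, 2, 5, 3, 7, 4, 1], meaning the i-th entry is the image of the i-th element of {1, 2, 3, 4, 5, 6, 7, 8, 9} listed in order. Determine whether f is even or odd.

odd

In disjoint-cycle form the cycle lengths are 5, 2, 1, 1.
A cycle is odd iff its length is even; f has 1 even-length cycle, so sgn(f) = (−1)^1 and f is odd.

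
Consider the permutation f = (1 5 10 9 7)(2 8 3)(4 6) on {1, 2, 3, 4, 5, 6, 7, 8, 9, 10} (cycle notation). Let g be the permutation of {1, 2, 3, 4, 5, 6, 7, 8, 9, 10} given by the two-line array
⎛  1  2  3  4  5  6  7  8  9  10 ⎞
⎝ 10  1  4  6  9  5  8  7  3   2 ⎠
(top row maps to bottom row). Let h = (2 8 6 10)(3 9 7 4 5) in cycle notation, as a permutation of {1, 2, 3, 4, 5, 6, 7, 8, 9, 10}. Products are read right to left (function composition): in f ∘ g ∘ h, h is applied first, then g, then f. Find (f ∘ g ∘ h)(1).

9

Apply the permutations in order: h(1) = 1, then g(1) = 10, then f(10) = 9. So (f ∘ g ∘ h)(1) = 9.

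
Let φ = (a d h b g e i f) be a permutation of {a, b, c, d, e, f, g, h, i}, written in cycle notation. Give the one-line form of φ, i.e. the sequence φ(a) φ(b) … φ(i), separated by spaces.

d g c h i a e b f

Image by image: a↦d, b↦g, c↦c, d↦h, e↦i, f↦a, g↦e, h↦b, i↦f.
Listing these in domain order gives d g c h i a e b f.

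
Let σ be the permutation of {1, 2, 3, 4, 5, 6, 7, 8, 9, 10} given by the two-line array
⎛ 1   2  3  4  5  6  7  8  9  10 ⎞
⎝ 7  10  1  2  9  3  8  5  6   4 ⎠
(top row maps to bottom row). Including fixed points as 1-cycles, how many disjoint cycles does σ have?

2

The cycle decomposition is (1 7 8 5 9 6 3)(2 10 4), which has 2 cycles (counting 1-cycles).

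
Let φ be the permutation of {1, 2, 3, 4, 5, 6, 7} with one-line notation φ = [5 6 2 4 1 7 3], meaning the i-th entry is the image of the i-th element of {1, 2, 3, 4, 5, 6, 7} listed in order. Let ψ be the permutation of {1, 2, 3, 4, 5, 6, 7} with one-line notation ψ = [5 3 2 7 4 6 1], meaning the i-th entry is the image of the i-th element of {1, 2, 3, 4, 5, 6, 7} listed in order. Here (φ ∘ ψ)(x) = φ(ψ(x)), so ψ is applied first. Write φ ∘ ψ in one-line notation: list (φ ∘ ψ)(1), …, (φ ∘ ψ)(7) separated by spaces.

(φ ∘ ψ)(x) = φ(ψ(x)). Computing each image: φ(ψ(1)) = φ(5) = 1, φ(ψ(2)) = φ(3) = 2, φ(ψ(3)) = φ(2) = 6, φ(ψ(4)) = φ(7) = 3, φ(ψ(5)) = φ(4) = 4, φ(ψ(6)) = φ(6) = 7, φ(ψ(7)) = φ(1) = 5.
Hence φ ∘ ψ = [1 2 6 3 4 7 5].

1 2 6 3 4 7 5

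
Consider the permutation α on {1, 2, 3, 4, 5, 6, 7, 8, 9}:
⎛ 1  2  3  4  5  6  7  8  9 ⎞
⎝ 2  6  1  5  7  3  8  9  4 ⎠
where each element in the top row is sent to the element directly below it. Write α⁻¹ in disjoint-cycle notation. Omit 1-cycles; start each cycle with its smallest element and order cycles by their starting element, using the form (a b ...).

The cycle decomposition of α is (1 2 6 3)(4 5 7 8 9).
Reversing each cycle (and rotating so the smallest element leads) gives α⁻¹ = (1 3 6 2)(4 9 8 7 5).

(1 3 6 2)(4 9 8 7 5)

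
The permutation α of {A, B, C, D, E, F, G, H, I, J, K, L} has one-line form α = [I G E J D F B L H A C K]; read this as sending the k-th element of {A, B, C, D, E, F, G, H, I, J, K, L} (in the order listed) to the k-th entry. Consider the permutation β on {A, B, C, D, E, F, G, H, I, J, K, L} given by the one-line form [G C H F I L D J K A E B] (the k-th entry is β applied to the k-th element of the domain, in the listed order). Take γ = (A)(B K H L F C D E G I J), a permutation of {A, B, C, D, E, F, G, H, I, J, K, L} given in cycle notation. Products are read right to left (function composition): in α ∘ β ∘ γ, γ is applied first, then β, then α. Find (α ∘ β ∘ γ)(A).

Apply the permutations in order: γ(A) = A, then β(A) = G, then α(G) = B. So (α ∘ β ∘ γ)(A) = B.

B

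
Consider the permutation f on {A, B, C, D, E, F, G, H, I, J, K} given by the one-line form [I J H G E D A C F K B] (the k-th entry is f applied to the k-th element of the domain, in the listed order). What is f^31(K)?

B

Tracing K → B → … returns to K after 3 steps, so K lies in a 3-cycle (B J K).
On a 3-cycle, f^3 is the identity, so f^31 = f^1 there (31 ≡ 1 mod 3).
Advancing 1 step from K: K → B.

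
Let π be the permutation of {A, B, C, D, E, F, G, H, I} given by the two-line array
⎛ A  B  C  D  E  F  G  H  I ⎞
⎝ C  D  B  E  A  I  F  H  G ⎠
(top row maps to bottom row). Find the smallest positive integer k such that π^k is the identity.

Decomposing into disjoint cycles gives cycle lengths 5, 3, 1.
Since disjoint cycles commute, ord(π) = lcm(5, 3) = 15.

15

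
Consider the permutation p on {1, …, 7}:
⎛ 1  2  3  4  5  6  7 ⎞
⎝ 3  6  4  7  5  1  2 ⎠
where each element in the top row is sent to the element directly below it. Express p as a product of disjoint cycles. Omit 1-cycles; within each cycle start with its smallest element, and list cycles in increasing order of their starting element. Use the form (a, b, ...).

From 1: 1 → 3 → 4 → 7 → 2 → 6 → 1, closing the cycle (1, 3, 4, 7, 2, 6).
Repeating from the next unused element and collecting all non-trivial cycles gives (1, 3, 4, 7, 2, 6).

(1, 3, 4, 7, 2, 6)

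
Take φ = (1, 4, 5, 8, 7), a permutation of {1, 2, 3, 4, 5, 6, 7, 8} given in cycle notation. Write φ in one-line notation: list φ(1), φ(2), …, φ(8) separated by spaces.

Reading each image from the cycles: 1↦4, 2↦2, 3↦3, 4↦5, 5↦8, 6↦6, 7↦1, 8↦7.
Listing these in domain order gives 4 2 3 5 8 6 1 7.

4 2 3 5 8 6 1 7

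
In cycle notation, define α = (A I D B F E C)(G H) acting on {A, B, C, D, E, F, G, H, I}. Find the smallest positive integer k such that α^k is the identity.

The cycle type of α is (7, 2).
Since disjoint cycles commute, ord(α) = lcm(7, 2) = 14.

14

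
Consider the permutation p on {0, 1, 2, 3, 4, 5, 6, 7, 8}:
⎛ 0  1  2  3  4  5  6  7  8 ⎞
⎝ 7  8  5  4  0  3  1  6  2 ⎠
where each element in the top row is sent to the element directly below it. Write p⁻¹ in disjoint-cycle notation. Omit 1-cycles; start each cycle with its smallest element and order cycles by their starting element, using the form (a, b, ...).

The cycle decomposition of p is (0, 7, 6, 1, 8, 2, 5, 3, 4).
The inverse reverses every cycle; in canonical form, p⁻¹ = (0, 4, 3, 5, 2, 8, 1, 6, 7).

(0, 4, 3, 5, 2, 8, 1, 6, 7)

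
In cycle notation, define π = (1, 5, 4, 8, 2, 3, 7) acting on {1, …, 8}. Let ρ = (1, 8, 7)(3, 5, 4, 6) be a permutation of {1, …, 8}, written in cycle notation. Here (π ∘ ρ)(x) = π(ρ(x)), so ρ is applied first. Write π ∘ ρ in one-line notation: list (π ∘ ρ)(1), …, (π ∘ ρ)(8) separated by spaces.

(π ∘ ρ)(x) = π(ρ(x)). Computing each image: π(ρ(1)) = π(8) = 2, π(ρ(2)) = π(2) = 3, π(ρ(3)) = π(5) = 4, π(ρ(4)) = π(6) = 6, π(ρ(5)) = π(4) = 8, π(ρ(6)) = π(3) = 7, π(ρ(7)) = π(1) = 5, π(ρ(8)) = π(7) = 1.
Hence π ∘ ρ = [2 3 4 6 8 7 5 1].

2 3 4 6 8 7 5 1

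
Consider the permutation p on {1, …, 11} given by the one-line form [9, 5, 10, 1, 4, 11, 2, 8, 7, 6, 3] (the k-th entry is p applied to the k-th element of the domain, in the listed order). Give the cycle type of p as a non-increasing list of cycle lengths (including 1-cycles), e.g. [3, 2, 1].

[6, 4, 1]

The disjoint cycles are (1, 9, 7, 2, 5, 4)(3, 10, 6, 11)(8), with lengths 6, 4, 1 in non-increasing order.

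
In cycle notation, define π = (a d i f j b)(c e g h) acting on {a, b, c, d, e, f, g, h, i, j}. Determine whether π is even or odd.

The cycle lengths are 6, 4.
A cycle of length ℓ contributes ℓ−1 transpositions, so π is a product of 5 + 3 = 8 transpositions — even.

even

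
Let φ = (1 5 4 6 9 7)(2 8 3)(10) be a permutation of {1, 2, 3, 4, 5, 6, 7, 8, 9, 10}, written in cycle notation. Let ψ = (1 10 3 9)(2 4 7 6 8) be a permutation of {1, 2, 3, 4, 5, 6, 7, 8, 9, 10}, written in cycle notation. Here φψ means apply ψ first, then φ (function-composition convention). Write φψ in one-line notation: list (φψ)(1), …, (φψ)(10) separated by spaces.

10 6 7 1 4 3 9 8 5 2

Chase each element through ψ then φ: 1 → 10 → 10; 2 → 4 → 6; 3 → 9 → 7; 4 → 7 → 1; 5 → 5 → 4; 6 → 8 → 3; 7 → 6 → 9; 8 → 2 → 8; 9 → 1 → 5; 10 → 3 → 2.
So φψ in one-line form is 10 6 7 1 4 3 9 8 5 2.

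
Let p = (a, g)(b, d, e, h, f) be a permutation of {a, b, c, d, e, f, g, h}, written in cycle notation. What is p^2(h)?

h lies in the 5-cycle (b, d, e, h, f).
Advancing 2 steps from h: h → f → b.

b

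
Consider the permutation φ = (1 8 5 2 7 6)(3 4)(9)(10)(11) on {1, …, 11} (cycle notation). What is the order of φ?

6

The disjoint cycles have lengths 6, 2, 1, 1, 1.
The order of φ is the least common multiple of its cycle lengths: lcm(6, 2) = 6.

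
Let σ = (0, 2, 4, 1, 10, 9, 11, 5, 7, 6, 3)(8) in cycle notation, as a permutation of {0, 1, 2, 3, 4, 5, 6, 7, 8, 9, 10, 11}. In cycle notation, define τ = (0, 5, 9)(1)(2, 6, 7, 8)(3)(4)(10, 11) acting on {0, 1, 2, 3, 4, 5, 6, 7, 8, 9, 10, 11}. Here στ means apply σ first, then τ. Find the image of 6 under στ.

σ(6) = 3, then τ(3) = 3; composing gives (στ)(6) = 3.

3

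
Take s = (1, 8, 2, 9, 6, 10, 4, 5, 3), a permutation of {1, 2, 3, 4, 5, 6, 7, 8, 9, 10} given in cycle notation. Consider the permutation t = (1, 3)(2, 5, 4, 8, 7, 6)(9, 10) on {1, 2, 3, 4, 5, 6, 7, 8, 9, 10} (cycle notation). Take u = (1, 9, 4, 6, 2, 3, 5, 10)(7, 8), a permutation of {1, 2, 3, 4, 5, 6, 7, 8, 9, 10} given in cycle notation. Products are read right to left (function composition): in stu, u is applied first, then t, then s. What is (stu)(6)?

(stu)(6) = s(t(u(6))). u(6) = 2, then t(2) = 5, then s(5) = 3, so the result is 3.

3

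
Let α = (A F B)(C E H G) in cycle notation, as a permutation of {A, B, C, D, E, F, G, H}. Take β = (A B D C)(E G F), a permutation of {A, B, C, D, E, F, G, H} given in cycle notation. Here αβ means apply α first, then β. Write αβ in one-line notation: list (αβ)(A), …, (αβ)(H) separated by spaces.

Chase each element through α then β: A → F → E; B → A → B; C → E → G; D → D → C; E → H → H; F → B → D; G → C → A; H → G → F.
Collecting the images, αβ = [E B G C H D A F].

E B G C H D A F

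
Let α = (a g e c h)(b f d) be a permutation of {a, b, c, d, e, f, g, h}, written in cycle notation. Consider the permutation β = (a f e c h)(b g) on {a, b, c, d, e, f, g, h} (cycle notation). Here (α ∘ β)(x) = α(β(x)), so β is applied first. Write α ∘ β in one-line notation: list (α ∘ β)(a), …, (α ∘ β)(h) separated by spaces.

d e a b h c f g

(α ∘ β)(x) = α(β(x)). Computing each image: α(β(a)) = α(f) = d, α(β(b)) = α(g) = e, α(β(c)) = α(h) = a, α(β(d)) = α(d) = b, α(β(e)) = α(c) = h, α(β(f)) = α(e) = c, α(β(g)) = α(b) = f, α(β(h)) = α(a) = g.
Hence α ∘ β = [d e a b h c f g].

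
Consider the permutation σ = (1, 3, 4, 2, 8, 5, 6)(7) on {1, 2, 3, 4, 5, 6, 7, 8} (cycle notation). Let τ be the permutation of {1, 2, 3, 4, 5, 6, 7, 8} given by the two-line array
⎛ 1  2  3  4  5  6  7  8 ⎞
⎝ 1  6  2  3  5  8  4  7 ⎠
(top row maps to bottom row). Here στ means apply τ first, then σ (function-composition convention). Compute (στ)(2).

First apply τ: τ(2) = 6, then σ(6) = 1. Thus (στ)(2) = 1.

1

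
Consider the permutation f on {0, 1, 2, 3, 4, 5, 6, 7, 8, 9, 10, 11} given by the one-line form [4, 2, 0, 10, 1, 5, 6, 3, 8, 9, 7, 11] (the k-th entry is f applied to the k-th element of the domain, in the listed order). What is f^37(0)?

Tracing 0 → 4 → … returns to 0 after 4 steps, so 0 lies in a 4-cycle (0, 4, 1, 2).
On a 4-cycle, f^4 is the identity, so f^37 = f^1 there (37 ≡ 1 mod 4).
Advancing 1 step from 0: 0 → 4.

4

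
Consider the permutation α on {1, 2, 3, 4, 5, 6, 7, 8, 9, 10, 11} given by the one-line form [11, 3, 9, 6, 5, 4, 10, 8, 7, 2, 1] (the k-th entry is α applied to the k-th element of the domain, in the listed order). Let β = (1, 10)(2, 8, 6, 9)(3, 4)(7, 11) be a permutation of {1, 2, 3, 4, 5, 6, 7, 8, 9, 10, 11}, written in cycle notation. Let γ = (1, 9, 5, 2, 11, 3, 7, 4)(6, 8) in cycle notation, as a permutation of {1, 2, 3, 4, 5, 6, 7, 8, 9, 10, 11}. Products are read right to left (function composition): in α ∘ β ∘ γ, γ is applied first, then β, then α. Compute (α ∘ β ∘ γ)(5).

Chase 5: γ(5) = 2; β(2) = 8; α(8) = 8. Hence (α ∘ β ∘ γ)(5) = 8.

8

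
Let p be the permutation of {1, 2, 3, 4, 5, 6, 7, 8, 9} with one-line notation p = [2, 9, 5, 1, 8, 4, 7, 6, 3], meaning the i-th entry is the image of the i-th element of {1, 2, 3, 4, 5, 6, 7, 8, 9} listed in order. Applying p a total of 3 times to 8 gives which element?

Tracing 8 → 6 → … returns to 8 after 8 steps, so 8 lies in an 8-cycle (1, 2, 9, 3, 5, 8, 6, 4).
Stepping 3 places around the cycle: 8 → 6 → 4 → 1.

1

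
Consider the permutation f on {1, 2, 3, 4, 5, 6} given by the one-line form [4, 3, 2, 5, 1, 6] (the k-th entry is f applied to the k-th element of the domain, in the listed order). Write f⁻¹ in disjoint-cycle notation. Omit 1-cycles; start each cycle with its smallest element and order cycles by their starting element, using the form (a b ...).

(1 5 4)(2 3)

First write f in disjoint cycles: (1 4 5)(2 3).
The inverse reverses every cycle; in canonical form, f⁻¹ = (1 5 4)(2 3).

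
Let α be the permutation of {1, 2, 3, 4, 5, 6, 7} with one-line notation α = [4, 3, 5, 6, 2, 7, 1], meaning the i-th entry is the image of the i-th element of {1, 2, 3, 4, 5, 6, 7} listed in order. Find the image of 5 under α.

2

5 is element number 5 of the domain, and entry number 5 of the one-line form is 2, so α(5) = 2.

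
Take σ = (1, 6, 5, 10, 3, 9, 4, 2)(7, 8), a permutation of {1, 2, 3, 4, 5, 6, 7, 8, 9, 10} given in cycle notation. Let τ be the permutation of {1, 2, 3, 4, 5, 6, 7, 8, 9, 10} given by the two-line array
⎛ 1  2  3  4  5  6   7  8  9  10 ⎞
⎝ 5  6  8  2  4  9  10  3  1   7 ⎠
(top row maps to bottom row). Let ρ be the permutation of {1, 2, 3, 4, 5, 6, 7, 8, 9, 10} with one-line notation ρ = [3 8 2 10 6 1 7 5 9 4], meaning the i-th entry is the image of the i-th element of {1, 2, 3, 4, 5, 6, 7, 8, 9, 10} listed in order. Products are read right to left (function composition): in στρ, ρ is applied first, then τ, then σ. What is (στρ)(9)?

Chase 9: ρ(9) = 9; τ(9) = 1; σ(1) = 6. Hence (στρ)(9) = 6.

6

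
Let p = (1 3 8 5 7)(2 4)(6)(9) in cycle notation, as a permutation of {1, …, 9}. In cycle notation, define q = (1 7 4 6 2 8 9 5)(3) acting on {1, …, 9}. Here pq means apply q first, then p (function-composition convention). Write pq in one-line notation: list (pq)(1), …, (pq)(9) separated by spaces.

1 5 8 6 3 4 2 9 7

For each element, apply q then p: 1 → 7 → 1; 2 → 8 → 5; 3 → 3 → 8; 4 → 6 → 6; 5 → 1 → 3; 6 → 2 → 4; 7 → 4 → 2; 8 → 9 → 9; 9 → 5 → 7.
So pq in one-line form is 1 5 8 6 3 4 2 9 7.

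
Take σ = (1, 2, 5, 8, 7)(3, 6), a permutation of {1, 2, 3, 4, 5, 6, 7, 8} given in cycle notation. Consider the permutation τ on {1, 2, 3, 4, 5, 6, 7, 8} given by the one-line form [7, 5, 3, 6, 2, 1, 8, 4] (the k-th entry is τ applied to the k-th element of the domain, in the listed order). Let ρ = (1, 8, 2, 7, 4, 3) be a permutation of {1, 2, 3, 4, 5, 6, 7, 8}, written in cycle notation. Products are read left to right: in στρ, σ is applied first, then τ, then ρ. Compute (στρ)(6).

1

(στρ)(6) = ρ(τ(σ(6))). σ(6) = 3, then τ(3) = 3, then ρ(3) = 1, so the result is 1.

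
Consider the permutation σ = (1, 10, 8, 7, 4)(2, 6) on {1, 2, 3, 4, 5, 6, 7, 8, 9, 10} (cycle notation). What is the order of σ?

10

The cycle type of σ is (5, 2, 1, 1, 1).
Since disjoint cycles commute, ord(σ) = lcm(5, 2) = 10.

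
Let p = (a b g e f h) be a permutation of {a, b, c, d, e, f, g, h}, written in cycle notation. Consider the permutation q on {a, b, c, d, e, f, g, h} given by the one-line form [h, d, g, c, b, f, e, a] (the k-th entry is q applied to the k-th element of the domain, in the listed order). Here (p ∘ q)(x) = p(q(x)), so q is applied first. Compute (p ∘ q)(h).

b

q(h) = a, then p(a) = b; composing gives (p ∘ q)(h) = b.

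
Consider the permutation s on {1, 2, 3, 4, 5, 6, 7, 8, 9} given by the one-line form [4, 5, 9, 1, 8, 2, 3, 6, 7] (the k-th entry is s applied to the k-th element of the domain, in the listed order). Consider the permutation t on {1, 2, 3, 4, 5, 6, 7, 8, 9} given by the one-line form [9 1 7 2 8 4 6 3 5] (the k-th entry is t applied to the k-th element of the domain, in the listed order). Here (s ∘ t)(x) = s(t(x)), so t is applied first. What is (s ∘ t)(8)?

9

t(8) = 3, then s(3) = 9; composing gives (s ∘ t)(8) = 9.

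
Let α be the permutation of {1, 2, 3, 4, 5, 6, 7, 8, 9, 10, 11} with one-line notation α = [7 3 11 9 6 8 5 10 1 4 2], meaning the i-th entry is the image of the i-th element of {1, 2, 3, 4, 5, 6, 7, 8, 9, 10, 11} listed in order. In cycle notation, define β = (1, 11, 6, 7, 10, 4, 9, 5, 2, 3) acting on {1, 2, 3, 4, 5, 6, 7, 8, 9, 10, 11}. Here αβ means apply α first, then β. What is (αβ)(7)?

First apply α: α(7) = 5, then β(5) = 2. Thus (αβ)(7) = 2.

2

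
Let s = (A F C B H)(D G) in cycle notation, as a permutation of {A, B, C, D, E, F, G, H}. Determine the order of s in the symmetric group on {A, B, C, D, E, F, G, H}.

The disjoint cycles have lengths 5, 2, 1.
The order is lcm(5, 2) = 10.

10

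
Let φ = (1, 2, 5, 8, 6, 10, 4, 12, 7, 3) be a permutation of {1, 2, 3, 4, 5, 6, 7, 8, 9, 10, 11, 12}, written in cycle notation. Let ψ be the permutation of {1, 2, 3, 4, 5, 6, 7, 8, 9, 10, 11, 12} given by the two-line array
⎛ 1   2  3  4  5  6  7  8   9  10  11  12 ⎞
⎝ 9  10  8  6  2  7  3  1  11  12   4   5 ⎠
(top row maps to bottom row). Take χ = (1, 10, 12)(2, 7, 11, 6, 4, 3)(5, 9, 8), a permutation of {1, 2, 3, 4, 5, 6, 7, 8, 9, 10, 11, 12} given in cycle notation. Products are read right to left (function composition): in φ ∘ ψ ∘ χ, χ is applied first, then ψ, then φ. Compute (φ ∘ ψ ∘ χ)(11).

Apply the permutations in order: χ(11) = 6, then ψ(6) = 7, then φ(7) = 3. So (φ ∘ ψ ∘ χ)(11) = 3.

3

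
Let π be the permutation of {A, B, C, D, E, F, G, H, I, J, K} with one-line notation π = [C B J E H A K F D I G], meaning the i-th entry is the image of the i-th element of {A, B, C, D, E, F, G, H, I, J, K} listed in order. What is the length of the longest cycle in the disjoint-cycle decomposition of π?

Decomposing into disjoint cycles gives (A, C, J, I, D, E, H, F)(G, K); the longest has length 8.

8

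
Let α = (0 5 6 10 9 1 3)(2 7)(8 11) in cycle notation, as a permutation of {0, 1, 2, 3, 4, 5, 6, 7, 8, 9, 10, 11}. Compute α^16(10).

10 lies in the 7-cycle (0 5 6 10 9 1 3).
Since the cycle has length 7, α^16 acts on it the same as α^2 (16 mod 7 = 2).
Advancing 2 steps from 10: 10 → 9 → 1.

1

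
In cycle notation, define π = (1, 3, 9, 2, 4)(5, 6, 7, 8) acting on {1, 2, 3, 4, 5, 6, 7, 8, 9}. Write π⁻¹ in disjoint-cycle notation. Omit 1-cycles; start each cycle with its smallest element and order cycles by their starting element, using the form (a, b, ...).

The inverse reverses each cycle.
Reversing each cycle of π and rotating so the smallest element leads gives (1, 4, 2, 9, 3)(5, 8, 7, 6).

(1, 4, 2, 9, 3)(5, 8, 7, 6)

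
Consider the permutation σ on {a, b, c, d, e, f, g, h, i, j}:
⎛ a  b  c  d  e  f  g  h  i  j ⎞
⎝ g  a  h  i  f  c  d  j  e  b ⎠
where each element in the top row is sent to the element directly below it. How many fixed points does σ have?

No element satisfies σ(x) = x, so there are 0 fixed points.

0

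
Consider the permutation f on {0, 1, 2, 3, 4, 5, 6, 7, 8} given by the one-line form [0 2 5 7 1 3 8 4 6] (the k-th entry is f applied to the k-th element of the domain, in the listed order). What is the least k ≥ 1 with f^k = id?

6

Writing f as disjoint cycles, the cycle lengths are 6, 2, 1.
The order of f is the least common multiple of its cycle lengths: lcm(6, 2) = 6.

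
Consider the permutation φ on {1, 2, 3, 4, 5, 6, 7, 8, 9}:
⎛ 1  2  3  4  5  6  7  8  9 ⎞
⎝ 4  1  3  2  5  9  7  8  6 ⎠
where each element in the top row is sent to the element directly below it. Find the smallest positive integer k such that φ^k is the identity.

6

Decomposing into disjoint cycles gives cycle lengths 3, 2, 1, 1, 1, 1.
The order is lcm(3, 2) = 6.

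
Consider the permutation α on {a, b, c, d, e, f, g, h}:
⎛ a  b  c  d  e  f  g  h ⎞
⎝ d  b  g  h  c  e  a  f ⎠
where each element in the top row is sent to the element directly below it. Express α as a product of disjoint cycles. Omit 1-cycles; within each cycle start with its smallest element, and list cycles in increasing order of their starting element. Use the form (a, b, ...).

From a: a → d → h → f → e → c → g → a, closing the cycle (a, d, h, f, e, c, g).
Repeating from the next unused element and collecting all non-trivial cycles gives (a, d, h, f, e, c, g).

(a, d, h, f, e, c, g)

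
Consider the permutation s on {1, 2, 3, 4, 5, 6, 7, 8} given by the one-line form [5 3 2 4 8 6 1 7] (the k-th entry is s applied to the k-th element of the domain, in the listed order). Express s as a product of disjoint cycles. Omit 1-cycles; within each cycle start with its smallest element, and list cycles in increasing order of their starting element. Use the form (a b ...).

Iterating s from 1 gives 1 → 5 → 8 → 7 → 1; that is the 4-cycle (1 5 8 7).
Continuing from each remaining unvisited element yields (1 5 8 7)(2 3).

(1 5 8 7)(2 3)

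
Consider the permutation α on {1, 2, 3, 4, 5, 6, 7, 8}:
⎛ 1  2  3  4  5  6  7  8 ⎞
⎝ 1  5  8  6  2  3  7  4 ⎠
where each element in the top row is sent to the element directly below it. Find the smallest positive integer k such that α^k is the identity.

Decomposing into disjoint cycles gives cycle lengths 4, 2, 1, 1.
Since disjoint cycles commute, ord(α) = lcm(4, 2) = 4.

4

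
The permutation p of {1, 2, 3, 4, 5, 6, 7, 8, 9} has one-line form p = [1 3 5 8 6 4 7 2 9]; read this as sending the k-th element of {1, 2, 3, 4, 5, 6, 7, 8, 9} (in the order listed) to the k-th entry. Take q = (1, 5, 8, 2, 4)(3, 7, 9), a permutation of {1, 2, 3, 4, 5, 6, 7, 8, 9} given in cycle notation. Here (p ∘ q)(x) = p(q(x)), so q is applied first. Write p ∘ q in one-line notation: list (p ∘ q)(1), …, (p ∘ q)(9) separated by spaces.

(p ∘ q)(x) = p(q(x)). Computing each image: p(q(1)) = p(5) = 6, p(q(2)) = p(4) = 8, p(q(3)) = p(7) = 7, p(q(4)) = p(1) = 1, p(q(5)) = p(8) = 2, p(q(6)) = p(6) = 4, p(q(7)) = p(9) = 9, p(q(8)) = p(2) = 3, p(q(9)) = p(3) = 5.
Hence p ∘ q = [6 8 7 1 2 4 9 3 5].

6 8 7 1 2 4 9 3 5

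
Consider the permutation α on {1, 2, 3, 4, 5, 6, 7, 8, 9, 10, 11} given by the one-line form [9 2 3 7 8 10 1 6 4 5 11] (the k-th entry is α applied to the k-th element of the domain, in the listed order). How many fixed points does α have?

The fixed points (elements with α(x) = x) are {2, 3, 11}, so there are 3.

3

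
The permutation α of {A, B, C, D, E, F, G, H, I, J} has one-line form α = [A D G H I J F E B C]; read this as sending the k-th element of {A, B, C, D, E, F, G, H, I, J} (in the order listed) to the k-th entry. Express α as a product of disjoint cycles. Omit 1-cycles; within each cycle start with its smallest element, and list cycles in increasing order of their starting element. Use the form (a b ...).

(B D H E I)(C G F J)

From B: B → D → H → E → I → B, closing the cycle (B D H E I).
Continuing from each remaining unvisited element yields (B D H E I)(C G F J).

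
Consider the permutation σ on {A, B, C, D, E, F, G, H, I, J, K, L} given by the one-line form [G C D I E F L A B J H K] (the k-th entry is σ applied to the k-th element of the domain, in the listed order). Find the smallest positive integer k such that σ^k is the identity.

20

Writing σ as disjoint cycles, the cycle lengths are 5, 4, 1, 1, 1.
The order of σ is the least common multiple of its cycle lengths: lcm(5, 4) = 20.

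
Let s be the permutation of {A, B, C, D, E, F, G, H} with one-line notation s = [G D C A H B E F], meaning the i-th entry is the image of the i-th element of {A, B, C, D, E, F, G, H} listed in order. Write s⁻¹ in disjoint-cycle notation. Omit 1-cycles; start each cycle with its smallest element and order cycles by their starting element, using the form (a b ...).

(A D B F H E G)

First write s in disjoint cycles: (A G E H F B D).
Reversing each cycle (and rotating so the smallest element leads) gives s⁻¹ = (A D B F H E G).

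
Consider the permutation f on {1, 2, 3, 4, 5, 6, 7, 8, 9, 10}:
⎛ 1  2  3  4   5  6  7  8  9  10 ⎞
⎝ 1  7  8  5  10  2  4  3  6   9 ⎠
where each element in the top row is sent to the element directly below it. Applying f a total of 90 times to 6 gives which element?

Tracing 6 → 2 → … returns to 6 after 7 steps, so 6 lies in a 7-cycle (2 7 4 5 10 9 6).
Powers repeat with period 7 on this cycle, and 90 mod 7 = 6, so f^90(6) = f^6(6).
Stepping 6 places around the cycle: 6 → 2 → 7 → 4 → 5 → 10 → 9.

9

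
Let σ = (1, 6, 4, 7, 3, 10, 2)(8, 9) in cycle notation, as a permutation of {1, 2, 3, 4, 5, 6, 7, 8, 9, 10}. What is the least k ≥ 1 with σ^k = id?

14

The disjoint cycles have lengths 7, 2, 1.
The order of σ is the least common multiple of its cycle lengths: lcm(7, 2) = 14.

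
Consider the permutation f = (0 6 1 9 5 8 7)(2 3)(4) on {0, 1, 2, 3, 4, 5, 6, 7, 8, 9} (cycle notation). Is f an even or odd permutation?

odd

The cycle lengths are 7, 2, 1.
A cycle is odd iff its length is even; f has 1 even-length cycle, so sgn(f) = (−1)^1 and f is odd.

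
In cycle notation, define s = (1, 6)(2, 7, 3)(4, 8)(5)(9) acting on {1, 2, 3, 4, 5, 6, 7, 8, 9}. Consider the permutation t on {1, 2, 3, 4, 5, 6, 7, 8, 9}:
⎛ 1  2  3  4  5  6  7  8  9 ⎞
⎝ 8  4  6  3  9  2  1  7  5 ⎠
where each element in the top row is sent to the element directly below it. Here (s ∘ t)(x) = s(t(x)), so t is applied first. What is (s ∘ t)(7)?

(s ∘ t)(7) = s(t(7)). t(7) = 1, then s(1) = 6. So (s ∘ t)(7) = 6.

6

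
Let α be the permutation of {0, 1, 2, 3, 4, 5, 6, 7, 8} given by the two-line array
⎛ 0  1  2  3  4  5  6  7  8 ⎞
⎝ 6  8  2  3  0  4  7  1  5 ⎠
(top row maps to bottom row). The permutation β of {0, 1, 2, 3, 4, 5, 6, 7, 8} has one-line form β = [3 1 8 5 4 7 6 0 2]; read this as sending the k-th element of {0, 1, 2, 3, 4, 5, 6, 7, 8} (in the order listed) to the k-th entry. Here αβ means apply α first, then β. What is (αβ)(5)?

4

α(5) = 4, then β(4) = 4; composing gives (αβ)(5) = 4.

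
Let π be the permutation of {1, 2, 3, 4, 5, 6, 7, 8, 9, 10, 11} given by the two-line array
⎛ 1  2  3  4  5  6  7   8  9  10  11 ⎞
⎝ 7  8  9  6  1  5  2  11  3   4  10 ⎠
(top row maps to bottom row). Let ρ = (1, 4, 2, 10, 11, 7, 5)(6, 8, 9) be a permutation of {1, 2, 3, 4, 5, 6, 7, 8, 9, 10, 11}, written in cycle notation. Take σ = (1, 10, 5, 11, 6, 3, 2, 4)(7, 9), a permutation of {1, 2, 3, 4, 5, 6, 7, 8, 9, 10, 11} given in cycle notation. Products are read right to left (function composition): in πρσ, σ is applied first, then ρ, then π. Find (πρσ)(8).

Apply the permutations in order: σ(8) = 8, then ρ(8) = 9, then π(9) = 3. So (πρσ)(8) = 3.

3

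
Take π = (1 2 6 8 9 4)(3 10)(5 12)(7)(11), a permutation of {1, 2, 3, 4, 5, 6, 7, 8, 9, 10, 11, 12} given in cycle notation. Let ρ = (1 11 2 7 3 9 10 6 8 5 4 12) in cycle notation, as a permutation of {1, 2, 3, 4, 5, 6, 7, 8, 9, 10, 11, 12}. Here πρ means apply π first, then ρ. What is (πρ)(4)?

11

First apply π: π(4) = 1, then ρ(1) = 11. Thus (πρ)(4) = 11.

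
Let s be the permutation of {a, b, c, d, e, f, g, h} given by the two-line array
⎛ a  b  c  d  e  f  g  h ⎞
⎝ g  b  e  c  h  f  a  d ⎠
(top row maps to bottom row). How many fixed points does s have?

The fixed points (elements with s(x) = x) are {b, f}, so there are 2.

2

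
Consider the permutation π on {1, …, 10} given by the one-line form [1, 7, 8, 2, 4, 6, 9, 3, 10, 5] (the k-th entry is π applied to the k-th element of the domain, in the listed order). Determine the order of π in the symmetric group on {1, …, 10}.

6

Writing π as disjoint cycles, the cycle lengths are 6, 2, 1, 1.
The order of π is the least common multiple of its cycle lengths: lcm(6, 2) = 6.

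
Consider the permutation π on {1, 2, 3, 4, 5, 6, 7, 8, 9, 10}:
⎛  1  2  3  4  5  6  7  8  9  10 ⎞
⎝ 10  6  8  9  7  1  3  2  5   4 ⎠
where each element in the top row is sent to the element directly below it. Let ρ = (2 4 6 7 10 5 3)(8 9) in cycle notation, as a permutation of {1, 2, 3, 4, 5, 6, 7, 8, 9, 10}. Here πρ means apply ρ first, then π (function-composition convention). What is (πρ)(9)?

2

(πρ)(9) = π(ρ(9)). ρ(9) = 8, then π(8) = 2. So (πρ)(9) = 2.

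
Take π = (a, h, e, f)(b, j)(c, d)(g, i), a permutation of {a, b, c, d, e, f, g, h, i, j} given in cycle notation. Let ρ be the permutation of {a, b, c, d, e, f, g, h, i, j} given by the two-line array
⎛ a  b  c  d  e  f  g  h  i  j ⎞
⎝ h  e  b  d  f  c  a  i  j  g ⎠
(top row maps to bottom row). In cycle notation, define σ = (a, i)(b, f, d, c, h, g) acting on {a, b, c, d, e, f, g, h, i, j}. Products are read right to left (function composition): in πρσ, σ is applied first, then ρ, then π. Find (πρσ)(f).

Chase f: σ(f) = d; ρ(d) = d; π(d) = c. Hence (πρσ)(f) = c.

c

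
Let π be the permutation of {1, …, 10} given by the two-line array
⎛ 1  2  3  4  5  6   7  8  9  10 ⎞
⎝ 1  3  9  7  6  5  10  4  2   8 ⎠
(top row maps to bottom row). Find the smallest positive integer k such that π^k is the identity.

The disjoint-cycle form of π has cycle lengths 4, 3, 2, 1.
Since disjoint cycles commute, ord(π) = lcm(4, 3, 2) = 12.

12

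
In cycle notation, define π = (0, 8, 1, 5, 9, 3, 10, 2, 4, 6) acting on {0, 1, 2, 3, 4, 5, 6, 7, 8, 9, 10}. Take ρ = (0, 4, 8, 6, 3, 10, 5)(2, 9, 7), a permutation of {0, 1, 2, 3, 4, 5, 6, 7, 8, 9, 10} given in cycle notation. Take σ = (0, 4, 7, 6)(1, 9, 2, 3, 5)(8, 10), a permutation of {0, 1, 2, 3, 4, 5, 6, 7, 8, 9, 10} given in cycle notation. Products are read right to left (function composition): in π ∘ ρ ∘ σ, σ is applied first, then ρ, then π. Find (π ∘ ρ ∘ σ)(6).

6

Apply the permutations in order: σ(6) = 0, then ρ(0) = 4, then π(4) = 6. So (π ∘ ρ ∘ σ)(6) = 6.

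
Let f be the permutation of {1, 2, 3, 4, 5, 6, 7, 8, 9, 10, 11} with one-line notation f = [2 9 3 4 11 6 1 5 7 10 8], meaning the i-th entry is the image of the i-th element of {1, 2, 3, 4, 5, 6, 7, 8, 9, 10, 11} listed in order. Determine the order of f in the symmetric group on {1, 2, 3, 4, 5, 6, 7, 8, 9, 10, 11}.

Writing f as disjoint cycles, the cycle lengths are 4, 3, 1, 1, 1, 1.
The order is lcm(4, 3) = 12.

12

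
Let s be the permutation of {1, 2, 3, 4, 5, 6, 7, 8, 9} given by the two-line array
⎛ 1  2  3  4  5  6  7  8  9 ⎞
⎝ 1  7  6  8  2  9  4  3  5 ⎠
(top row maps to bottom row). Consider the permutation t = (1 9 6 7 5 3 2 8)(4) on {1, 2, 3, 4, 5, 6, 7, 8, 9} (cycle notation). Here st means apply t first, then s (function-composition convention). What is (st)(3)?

7

First apply t: t(3) = 2, then s(2) = 7. Thus (st)(3) = 7.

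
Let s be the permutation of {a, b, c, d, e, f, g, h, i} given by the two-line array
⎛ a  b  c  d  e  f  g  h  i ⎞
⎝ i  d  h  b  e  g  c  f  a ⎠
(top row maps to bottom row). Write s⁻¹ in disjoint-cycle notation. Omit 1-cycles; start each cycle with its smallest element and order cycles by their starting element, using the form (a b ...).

(a i)(b d)(c g f h)

The cycle decomposition of s is (a i)(b d)(c h f g).
Reversing each cycle (and rotating so the smallest element leads) gives s⁻¹ = (a i)(b d)(c g f h).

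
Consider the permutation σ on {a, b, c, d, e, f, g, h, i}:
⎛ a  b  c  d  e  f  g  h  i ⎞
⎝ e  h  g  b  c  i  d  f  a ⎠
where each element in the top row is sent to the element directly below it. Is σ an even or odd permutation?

even

In disjoint-cycle form the cycle lengths are 9.
A cycle is odd iff its length is even; σ has 0 even-length cycles, so sgn(σ) = (−1)^0 and σ is even.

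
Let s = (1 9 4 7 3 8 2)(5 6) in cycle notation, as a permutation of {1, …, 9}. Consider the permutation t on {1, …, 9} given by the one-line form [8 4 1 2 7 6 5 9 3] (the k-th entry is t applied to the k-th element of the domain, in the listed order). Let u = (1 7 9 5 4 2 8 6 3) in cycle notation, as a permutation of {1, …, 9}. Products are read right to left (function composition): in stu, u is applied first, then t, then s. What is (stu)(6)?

Chase 6: u(6) = 3; t(3) = 1; s(1) = 9. Hence (stu)(6) = 9.

9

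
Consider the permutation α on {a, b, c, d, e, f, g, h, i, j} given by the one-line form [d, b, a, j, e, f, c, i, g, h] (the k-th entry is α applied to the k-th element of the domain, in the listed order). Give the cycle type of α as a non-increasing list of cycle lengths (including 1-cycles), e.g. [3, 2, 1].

The disjoint cycles are (a, d, j, h, i, g, c)(b)(e)(f), with lengths 7, 1, 1, 1 in non-increasing order.

[7, 1, 1, 1]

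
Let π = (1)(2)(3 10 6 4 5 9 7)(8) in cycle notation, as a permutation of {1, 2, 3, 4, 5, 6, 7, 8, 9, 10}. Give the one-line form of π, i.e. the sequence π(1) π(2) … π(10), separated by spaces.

1 2 10 5 9 4 3 8 7 6

Image by image: 1→1, 2→2, 3→10, 4→5, 5→9, 6→4, 7→3, 8→8, 9→7, 10→6.
So the one-line form is 1 2 10 5 9 4 3 8 7 6.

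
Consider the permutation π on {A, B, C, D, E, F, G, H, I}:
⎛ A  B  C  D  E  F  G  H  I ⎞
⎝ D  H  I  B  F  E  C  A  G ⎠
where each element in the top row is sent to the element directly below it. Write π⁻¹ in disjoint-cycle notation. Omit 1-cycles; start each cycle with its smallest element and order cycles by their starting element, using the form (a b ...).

The cycle decomposition of π is (A D B H)(C I G)(E F).
The inverse reverses every cycle; in canonical form, π⁻¹ = (A H B D)(C G I)(E F).

(A H B D)(C G I)(E F)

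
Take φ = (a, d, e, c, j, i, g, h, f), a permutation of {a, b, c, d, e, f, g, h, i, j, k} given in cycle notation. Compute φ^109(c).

c lies in the 9-cycle (a, d, e, c, j, i, g, h, f).
Since the cycle has length 9, φ^109 acts on it the same as φ^1 (109 mod 9 = 1).
Advancing 1 step from c: c → j.

j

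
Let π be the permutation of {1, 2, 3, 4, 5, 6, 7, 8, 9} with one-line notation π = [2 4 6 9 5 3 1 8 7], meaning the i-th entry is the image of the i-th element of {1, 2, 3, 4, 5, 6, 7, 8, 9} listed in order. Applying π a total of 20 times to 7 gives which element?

7

Tracing 7 → 1 → … returns to 7 after 5 steps, so 7 lies in a 5-cycle (1 2 4 9 7).
Since the cycle has length 5, π^20 acts on it the same as π^0 (20 mod 5 = 0).
So π^20(7) = 7.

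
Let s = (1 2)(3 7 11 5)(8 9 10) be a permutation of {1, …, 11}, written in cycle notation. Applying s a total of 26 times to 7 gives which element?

5

7 lies in the 4-cycle (3 7 11 5).
Since the cycle has length 4, s^26 acts on it the same as s^2 (26 mod 4 = 2).
Advancing 2 steps from 7: 7 → 11 → 5.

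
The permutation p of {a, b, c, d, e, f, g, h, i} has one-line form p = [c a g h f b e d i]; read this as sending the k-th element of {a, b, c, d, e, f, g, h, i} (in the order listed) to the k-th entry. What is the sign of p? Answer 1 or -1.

In disjoint-cycle form the cycle lengths are 6, 2, 1.
A cycle of length ℓ contributes ℓ−1 transpositions, so p is a product of 5 + 1 = 6 transpositions — even.

1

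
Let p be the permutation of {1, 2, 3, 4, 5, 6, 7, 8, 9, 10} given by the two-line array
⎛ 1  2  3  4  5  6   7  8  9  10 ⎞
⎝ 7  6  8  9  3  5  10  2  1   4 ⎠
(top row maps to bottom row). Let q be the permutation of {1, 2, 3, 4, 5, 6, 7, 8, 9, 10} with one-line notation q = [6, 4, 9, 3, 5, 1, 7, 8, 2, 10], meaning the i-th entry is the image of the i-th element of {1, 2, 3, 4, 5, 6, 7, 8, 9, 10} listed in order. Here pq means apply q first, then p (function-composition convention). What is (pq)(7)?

10

(pq)(7) = p(q(7)). q(7) = 7, then p(7) = 10. So (pq)(7) = 10.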